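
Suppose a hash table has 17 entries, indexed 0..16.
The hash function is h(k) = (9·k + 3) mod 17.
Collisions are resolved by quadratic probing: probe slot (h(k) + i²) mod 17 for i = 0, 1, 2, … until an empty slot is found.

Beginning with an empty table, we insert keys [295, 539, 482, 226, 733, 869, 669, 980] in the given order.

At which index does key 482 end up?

7

Insert 295: h=6, slot 6 empty -> index 6.
Insert 539: h=9, slot 9 empty -> index 9.
Insert 482: h=6, slot 6 occupied -> index 7.
Insert 226: h=14, slot 14 empty -> index 14.
Insert 733: h=4, slot 4 empty -> index 4.
Insert 869: h=4, slot 4 occupied -> index 5.
Insert 669: h=6, slots 6,7 occupied -> index 10.
Insert 980: h=0, slot 0 empty -> index 0.
Table: [980, -, -, -, 733, 869, 295, 482, -, 539, 669, -, -, -, 226, -, -]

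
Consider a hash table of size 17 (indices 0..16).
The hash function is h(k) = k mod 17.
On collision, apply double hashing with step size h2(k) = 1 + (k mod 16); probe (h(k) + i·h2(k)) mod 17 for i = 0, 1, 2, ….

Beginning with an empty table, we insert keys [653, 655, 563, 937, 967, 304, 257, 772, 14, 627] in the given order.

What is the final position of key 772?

0

653 hashes to 7; slot 7 is free => place at 7.
655 hashes to 9; slot 9 is free => place at 9.
563 hashes to 2; slot 2 is free => place at 2.
937 hashes to 2, h2=10; 2 taken => place at 12.
967 hashes to 15; slot 15 is free => place at 15.
304 hashes to 15, h2=1; 15 taken => place at 16.
257 hashes to 2, h2=2; 2 taken => place at 4.
772 hashes to 7, h2=5; 7,12 taken => place at 0.
14 hashes to 14; slot 14 is free => place at 14.
627 hashes to 15, h2=4; 15,2 taken => place at 6.
Table: [772, _, 563, _, 257, _, 627, 653, _, 655, _, _, 937, _, 14, 967, 304]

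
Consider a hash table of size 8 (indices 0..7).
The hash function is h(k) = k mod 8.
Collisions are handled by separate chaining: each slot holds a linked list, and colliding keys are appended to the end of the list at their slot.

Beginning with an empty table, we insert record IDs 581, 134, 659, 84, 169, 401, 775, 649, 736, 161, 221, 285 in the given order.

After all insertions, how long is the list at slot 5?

581 -> bucket 5
134 -> bucket 6
659 -> bucket 3
84 -> bucket 4
169 -> bucket 1
401 -> bucket 1 (collision)
775 -> bucket 7
649 -> bucket 1 (collision)
736 -> bucket 0
161 -> bucket 1 (collision)
221 -> bucket 5 (collision)
285 -> bucket 5 (collision)
Final buckets:
0: 736
1: 169 -> 401 -> 649 -> 161
2: —
3: 659
4: 84
5: 581 -> 221 -> 285
6: 134
7: 775

3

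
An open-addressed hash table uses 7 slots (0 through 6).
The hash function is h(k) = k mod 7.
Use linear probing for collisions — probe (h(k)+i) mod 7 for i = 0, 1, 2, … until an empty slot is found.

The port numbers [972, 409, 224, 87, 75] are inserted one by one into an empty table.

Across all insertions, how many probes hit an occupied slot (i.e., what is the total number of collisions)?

972: h=6 => slot 6
409: h=3 => slot 3
224: h=0 => slot 0
87: h=3, probe 3,4 => slot 4
75: h=5 => slot 5
Table: [224, —, —, 409, 87, 75, 972]

1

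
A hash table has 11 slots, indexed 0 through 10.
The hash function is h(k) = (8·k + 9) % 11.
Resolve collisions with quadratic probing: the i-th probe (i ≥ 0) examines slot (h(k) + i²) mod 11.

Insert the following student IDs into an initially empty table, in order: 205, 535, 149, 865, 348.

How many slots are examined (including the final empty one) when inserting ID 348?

Insert 205: h=10, slot 10 empty → index 10.
Insert 535: h=10, slot 10 occupied → index 0.
Insert 149: h=2, slot 2 empty → index 2.
Insert 865: h=10, slots 10,0 occupied → index 3.
Insert 348: h=10, slots 10,0,3 occupied → index 8.
Table: [535, ∅, 149, 865, ∅, ∅, ∅, ∅, 348, ∅, 205]

4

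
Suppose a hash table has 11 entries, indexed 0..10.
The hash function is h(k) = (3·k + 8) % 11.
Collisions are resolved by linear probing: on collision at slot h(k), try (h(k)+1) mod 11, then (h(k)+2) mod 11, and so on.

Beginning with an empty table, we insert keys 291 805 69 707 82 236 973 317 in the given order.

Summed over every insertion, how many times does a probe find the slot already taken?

15

291 hashes to 1; slot 1 is free => place at 1.
805 hashes to 3; slot 3 is free => place at 3.
69 hashes to 6; slot 6 is free => place at 6.
707 hashes to 6; 6 taken => place at 7.
82 hashes to 1; 1 taken => place at 2.
236 hashes to 1; 1,2,3 taken => place at 4.
973 hashes to 1; 1,2,3,4 taken => place at 5.
317 hashes to 2; 2,3,4,5,6,7 taken => place at 8.
Table: [_, 291, 82, 805, 236, 973, 69, 707, 317, _, _]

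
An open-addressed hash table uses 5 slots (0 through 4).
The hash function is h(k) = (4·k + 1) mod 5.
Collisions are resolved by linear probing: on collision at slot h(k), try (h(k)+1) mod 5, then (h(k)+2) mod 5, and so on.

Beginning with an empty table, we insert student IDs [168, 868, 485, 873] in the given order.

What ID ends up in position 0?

168: h=3 -> slot 3
868: h=3, probe 3,4 -> slot 4
485: h=1 -> slot 1
873: h=3, probe 3,4,0 -> slot 0
Table: [873, 485, ∅, 168, 868]

873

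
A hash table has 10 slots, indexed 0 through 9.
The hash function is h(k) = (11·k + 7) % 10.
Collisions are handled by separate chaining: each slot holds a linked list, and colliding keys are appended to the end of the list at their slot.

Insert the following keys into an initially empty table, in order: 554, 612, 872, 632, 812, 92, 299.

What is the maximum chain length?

5

554 → bucket 1
612 → bucket 9
872 → bucket 9 (collision)
632 → bucket 9 (collision)
812 → bucket 9 (collision)
92 → bucket 9 (collision)
299 → bucket 6
Final buckets:
0: -
1: 554
2: -
3: -
4: -
5: -
6: 299
7: -
8: -
9: 612 -> 872 -> 632 -> 812 -> 92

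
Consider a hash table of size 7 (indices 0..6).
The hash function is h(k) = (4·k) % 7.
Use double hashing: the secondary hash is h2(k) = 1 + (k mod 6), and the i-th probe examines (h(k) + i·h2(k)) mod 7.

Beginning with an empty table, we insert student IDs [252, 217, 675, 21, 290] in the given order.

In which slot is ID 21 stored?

252 hashes to 0; slot 0 is free => place at 0.
217 hashes to 0, h2=2; 0 taken => place at 2.
675 hashes to 5; slot 5 is free => place at 5.
21 hashes to 0, h2=4; 0 taken => place at 4.
290 hashes to 5, h2=3; 5 taken => place at 1.
Table: [252, 290, 217, _, 21, 675, _]

4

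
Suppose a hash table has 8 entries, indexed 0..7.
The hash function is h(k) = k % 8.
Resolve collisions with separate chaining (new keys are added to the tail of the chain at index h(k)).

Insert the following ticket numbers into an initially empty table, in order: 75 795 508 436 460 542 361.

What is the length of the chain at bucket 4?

75 -> bucket 3
795 -> bucket 3 (collision)
508 -> bucket 4
436 -> bucket 4 (collision)
460 -> bucket 4 (collision)
542 -> bucket 6
361 -> bucket 1
Final buckets:
0: ∅
1: 361
2: ∅
3: 75 -> 795
4: 508 -> 436 -> 460
5: ∅
6: 542
7: ∅

3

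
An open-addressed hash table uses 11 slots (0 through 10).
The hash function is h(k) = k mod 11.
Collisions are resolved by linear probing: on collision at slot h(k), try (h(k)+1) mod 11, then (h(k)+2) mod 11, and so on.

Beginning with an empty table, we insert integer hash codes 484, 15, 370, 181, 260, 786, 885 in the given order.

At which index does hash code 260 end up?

8

Insert 484: h=0, slot 0 empty → index 0.
Insert 15: h=4, slot 4 empty → index 4.
Insert 370: h=7, slot 7 empty → index 7.
Insert 181: h=5, slot 5 empty → index 5.
Insert 260: h=7, slot 7 occupied → index 8.
Insert 786: h=5, slot 5 occupied → index 6.
Insert 885: h=5, slots 5,6,7,8 occupied → index 9.
Table: [484, _, _, _, 15, 181, 786, 370, 260, 885, _]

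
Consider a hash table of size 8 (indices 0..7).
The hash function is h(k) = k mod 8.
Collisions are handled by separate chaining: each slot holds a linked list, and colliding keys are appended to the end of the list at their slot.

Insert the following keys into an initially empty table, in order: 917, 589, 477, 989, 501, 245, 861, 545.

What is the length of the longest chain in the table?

917 → bucket 5
589 → bucket 5 (collision)
477 → bucket 5 (collision)
989 → bucket 5 (collision)
501 → bucket 5 (collision)
245 → bucket 5 (collision)
861 → bucket 5 (collision)
545 → bucket 1
Final buckets:
0: _
1: 545
2: _
3: _
4: _
5: 917 -> 589 -> 477 -> 989 -> 501 -> 245 -> 861
6: _
7: _

7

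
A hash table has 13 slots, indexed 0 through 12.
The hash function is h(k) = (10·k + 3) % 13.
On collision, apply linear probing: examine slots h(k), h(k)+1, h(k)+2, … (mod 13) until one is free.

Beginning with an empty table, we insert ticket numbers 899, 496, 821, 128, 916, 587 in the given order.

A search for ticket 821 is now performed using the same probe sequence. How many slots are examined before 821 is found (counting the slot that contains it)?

899 hashes to 10; slot 10 is free => place at 10.
496 hashes to 10; 10 taken => place at 11.
821 hashes to 10; 10,11 taken => place at 12.
128 hashes to 9; slot 9 is free => place at 9.
916 hashes to 11; 11,12 taken => place at 0.
587 hashes to 10; 10,11,12,0 taken => place at 1.
Table: [916, 587, —, —, —, —, —, —, —, 128, 899, 496, 821]
Lookup 821: h=10, probe 10,11,12 → found at 12.

3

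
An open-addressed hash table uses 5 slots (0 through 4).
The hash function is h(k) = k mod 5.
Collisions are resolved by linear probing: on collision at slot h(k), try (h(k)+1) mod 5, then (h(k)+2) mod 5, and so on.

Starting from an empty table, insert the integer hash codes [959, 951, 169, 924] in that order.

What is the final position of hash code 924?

959: h=4 → slot 4
951: h=1 → slot 1
169: h=4, probe 4,0 → slot 0
924: h=4, probe 4,0,1,2 → slot 2
Table: [169, 951, 924, ., 959]

2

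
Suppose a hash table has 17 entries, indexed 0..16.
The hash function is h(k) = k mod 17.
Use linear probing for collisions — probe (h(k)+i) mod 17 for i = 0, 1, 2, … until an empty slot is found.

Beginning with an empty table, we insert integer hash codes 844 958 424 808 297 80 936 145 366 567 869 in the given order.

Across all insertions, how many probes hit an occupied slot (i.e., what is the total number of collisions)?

6

844: h=11 => slot 11
958: h=6 => slot 6
424: h=16 => slot 16
808: h=9 => slot 9
297: h=8 => slot 8
80: h=12 => slot 12
936: h=1 => slot 1
145: h=9, probe 9,10 => slot 10
366: h=9, probe 9,10,11,12,13 => slot 13
567: h=6, probe 6,7 => slot 7
869: h=2 => slot 2
Table: [—, 936, 869, —, —, —, 958, 567, 297, 808, 145, 844, 80, 366, —, —, 424]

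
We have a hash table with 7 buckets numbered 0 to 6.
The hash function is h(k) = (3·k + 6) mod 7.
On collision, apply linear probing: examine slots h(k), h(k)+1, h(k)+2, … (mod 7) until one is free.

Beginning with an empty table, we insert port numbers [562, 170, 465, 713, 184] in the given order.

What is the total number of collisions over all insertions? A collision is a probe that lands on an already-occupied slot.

3

562 hashes to 5; slot 5 is free => place at 5.
170 hashes to 5; 5 taken => place at 6.
465 hashes to 1; slot 1 is free => place at 1.
713 hashes to 3; slot 3 is free => place at 3.
184 hashes to 5; 5,6 taken => place at 0.
Table: [184, 465, ., 713, ., 562, 170]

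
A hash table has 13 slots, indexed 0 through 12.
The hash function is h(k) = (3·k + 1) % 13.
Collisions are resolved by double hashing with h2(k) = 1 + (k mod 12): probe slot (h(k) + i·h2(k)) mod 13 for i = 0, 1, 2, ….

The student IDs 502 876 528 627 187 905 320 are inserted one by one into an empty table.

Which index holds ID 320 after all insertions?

8

502: h=12 → slot 12
876: h=3 → slot 3
528: h=12, h2=1, probe 12,0 → slot 0
627: h=10 → slot 10
187: h=3, h2=8, probe 3,11 → slot 11
905: h=12, h2=6, probe 12,5 → slot 5
320: h=12, h2=9, probe 12,8 → slot 8
Table: [528, ∅, ∅, 876, ∅, 905, ∅, ∅, 320, ∅, 627, 187, 502]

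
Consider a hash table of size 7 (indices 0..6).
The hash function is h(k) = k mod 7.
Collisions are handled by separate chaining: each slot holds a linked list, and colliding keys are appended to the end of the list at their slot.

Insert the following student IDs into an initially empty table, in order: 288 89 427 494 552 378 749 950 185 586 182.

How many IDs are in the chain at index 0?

4

Insert 288: h=1, bucket 1 empty -> new chain.
Insert 89: h=5, bucket 5 empty -> new chain.
Insert 427: h=0, bucket 0 empty -> new chain.
Insert 494: h=4, bucket 4 empty -> new chain.
Insert 552: h=6, bucket 6 empty -> new chain.
Insert 378: h=0, bucket 0 nonempty -> append to chain.
Insert 749: h=0, bucket 0 nonempty -> append to chain.
Insert 950: h=5, bucket 5 nonempty -> append to chain.
Insert 185: h=3, bucket 3 empty -> new chain.
Insert 586: h=5, bucket 5 nonempty -> append to chain.
Insert 182: h=0, bucket 0 nonempty -> append to chain.
Final buckets:
0: 427 -> 378 -> 749 -> 182
1: 288
2: _
3: 185
4: 494
5: 89 -> 950 -> 586
6: 552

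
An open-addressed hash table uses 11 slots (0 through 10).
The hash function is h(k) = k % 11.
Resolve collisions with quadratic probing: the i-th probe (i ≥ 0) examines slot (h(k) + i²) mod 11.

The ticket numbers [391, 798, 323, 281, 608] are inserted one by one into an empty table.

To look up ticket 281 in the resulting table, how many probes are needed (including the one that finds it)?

391: h=6 -> slot 6
798: h=6, probe 6,7 -> slot 7
323: h=4 -> slot 4
281: h=6, probe 6,7,10 -> slot 10
608: h=3 -> slot 3
Table: [., ., ., 608, 323, ., 391, 798, ., ., 281]
Lookup 281: h=6, probe 6,7,10 → found at 10.

3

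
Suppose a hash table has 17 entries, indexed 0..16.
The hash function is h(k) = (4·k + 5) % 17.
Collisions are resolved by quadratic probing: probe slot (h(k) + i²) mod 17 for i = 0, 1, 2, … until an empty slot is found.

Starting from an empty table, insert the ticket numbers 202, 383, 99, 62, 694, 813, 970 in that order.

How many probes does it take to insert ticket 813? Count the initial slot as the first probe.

4

202: h=14 => slot 14
383: h=7 => slot 7
99: h=10 => slot 10
62: h=15 => slot 15
694: h=10, probe 10,11 => slot 11
813: h=10, probe 10,11,14,2 => slot 2
970: h=9 => slot 9
Table: [., ., 813, ., ., ., ., 383, ., 970, 99, 694, ., ., 202, 62, .]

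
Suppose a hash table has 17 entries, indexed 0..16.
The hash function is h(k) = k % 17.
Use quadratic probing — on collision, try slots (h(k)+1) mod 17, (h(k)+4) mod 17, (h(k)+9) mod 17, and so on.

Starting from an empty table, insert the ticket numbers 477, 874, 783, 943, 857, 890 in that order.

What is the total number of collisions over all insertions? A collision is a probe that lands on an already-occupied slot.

3

Insert 477: h=1, slot 1 empty → index 1.
Insert 874: h=7, slot 7 empty → index 7.
Insert 783: h=1, slot 1 occupied → index 2.
Insert 943: h=8, slot 8 empty → index 8.
Insert 857: h=7, slots 7,8 occupied → index 11.
Insert 890: h=6, slot 6 empty → index 6.
Table: [—, 477, 783, —, —, —, 890, 874, 943, —, —, 857, —, —, —, —, —]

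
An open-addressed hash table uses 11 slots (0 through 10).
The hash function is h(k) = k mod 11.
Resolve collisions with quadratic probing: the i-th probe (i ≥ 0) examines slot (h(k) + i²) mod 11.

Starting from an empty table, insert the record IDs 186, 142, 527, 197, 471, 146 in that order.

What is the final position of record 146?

4

Insert 186: h=10, slot 10 empty -> index 10.
Insert 142: h=10, slot 10 occupied -> index 0.
Insert 527: h=10, slots 10,0 occupied -> index 3.
Insert 197: h=10, slots 10,0,3 occupied -> index 8.
Insert 471: h=9, slot 9 empty -> index 9.
Insert 146: h=3, slot 3 occupied -> index 4.
Table: [142, ., ., 527, 146, ., ., ., 197, 471, 186]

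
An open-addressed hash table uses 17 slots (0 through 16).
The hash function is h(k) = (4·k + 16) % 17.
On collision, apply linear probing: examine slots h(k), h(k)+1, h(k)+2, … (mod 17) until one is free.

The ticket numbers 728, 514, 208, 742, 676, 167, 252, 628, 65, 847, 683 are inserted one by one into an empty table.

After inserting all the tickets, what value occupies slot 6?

Insert 728: h=4, slot 4 empty => index 4.
Insert 514: h=15, slot 15 empty => index 15.
Insert 208: h=15, slot 15 occupied => index 16.
Insert 742: h=9, slot 9 empty => index 9.
Insert 676: h=0, slot 0 empty => index 0.
Insert 167: h=4, slot 4 occupied => index 5.
Insert 252: h=4, slots 4,5 occupied => index 6.
Insert 628: h=12, slot 12 empty => index 12.
Insert 65: h=4, slots 4,5,6 occupied => index 7.
Insert 847: h=4, slots 4,5,6,7 occupied => index 8.
Insert 683: h=11, slot 11 empty => index 11.
Table: [676, ., ., ., 728, 167, 252, 65, 847, 742, ., 683, 628, ., ., 514, 208]

252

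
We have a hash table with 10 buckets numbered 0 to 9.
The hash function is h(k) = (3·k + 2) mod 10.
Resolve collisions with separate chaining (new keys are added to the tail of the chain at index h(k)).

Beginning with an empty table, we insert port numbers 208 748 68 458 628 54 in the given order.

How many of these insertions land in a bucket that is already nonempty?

208 → bucket 6
748 → bucket 6 (collision)
68 → bucket 6 (collision)
458 → bucket 6 (collision)
628 → bucket 6 (collision)
54 → bucket 4
Final buckets:
0: ∅
1: ∅
2: ∅
3: ∅
4: 54
5: ∅
6: 208 -> 748 -> 68 -> 458 -> 628
7: ∅
8: ∅
9: ∅

4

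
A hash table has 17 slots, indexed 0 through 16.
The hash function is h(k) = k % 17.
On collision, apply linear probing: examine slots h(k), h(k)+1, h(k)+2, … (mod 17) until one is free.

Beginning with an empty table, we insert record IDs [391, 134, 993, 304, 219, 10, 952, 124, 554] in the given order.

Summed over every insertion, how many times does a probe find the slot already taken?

7

391: h=0 => slot 0
134: h=15 => slot 15
993: h=7 => slot 7
304: h=15, probe 15,16 => slot 16
219: h=15, probe 15,16,0,1 => slot 1
10: h=10 => slot 10
952: h=0, probe 0,1,2 => slot 2
124: h=5 => slot 5
554: h=10, probe 10,11 => slot 11
Table: [391, 219, 952, _, _, 124, _, 993, _, _, 10, 554, _, _, _, 134, 304]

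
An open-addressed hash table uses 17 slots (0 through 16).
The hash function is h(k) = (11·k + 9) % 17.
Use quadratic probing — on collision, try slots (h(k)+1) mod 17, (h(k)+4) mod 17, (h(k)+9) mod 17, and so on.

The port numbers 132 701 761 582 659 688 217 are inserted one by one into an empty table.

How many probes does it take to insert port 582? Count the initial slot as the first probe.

2

132 hashes to 16; slot 16 is free → place at 16.
701 hashes to 2; slot 2 is free → place at 2.
761 hashes to 16; 16 taken → place at 0.
582 hashes to 2; 2 taken → place at 3.
659 hashes to 16; 16,0,3 taken → place at 8.
688 hashes to 12; slot 12 is free → place at 12.
217 hashes to 16; 16,0,3,8 taken → place at 15.
Table: [761, ., 701, 582, ., ., ., ., 659, ., ., ., 688, ., ., 217, 132]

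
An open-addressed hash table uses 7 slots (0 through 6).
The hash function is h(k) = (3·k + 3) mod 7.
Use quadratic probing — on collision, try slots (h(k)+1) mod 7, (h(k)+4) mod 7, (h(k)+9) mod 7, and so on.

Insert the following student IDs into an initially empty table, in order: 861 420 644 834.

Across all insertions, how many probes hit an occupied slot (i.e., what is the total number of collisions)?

861 hashes to 3; slot 3 is free -> place at 3.
420 hashes to 3; 3 taken -> place at 4.
644 hashes to 3; 3,4 taken -> place at 0.
834 hashes to 6; slot 6 is free -> place at 6.
Table: [644, -, -, 861, 420, -, 834]

3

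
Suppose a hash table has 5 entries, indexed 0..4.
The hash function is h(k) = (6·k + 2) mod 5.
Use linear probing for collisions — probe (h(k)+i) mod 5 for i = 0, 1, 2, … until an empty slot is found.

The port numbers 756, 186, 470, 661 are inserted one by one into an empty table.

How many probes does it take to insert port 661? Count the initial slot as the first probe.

3

Insert 756: h=3, slot 3 empty => index 3.
Insert 186: h=3, slot 3 occupied => index 4.
Insert 470: h=2, slot 2 empty => index 2.
Insert 661: h=3, slots 3,4 occupied => index 0.
Table: [661, —, 470, 756, 186]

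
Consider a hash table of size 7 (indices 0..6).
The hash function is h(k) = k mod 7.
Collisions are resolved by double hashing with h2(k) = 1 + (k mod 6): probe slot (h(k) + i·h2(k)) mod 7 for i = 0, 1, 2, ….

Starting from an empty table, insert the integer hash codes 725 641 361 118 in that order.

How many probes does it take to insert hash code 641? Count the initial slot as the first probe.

Insert 725: h=4, slot 4 empty → index 4.
Insert 641: h=4, h2=6, slot 4 occupied → index 3.
Insert 361: h=4, h2=2, slot 4 occupied → index 6.
Insert 118: h=6, h2=5, slots 6,4 occupied → index 2.
Table: [., ., 118, 641, 725, ., 361]

2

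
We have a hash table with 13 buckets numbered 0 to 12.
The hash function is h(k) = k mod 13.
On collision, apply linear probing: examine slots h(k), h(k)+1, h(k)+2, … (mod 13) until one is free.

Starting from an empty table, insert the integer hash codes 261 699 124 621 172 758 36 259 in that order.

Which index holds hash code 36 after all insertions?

12

261 hashes to 1; slot 1 is free => place at 1.
699 hashes to 10; slot 10 is free => place at 10.
124 hashes to 7; slot 7 is free => place at 7.
621 hashes to 10; 10 taken => place at 11.
172 hashes to 3; slot 3 is free => place at 3.
758 hashes to 4; slot 4 is free => place at 4.
36 hashes to 10; 10,11 taken => place at 12.
259 hashes to 12; 12 taken => place at 0.
Table: [259, 261, -, 172, 758, -, -, 124, -, -, 699, 621, 36]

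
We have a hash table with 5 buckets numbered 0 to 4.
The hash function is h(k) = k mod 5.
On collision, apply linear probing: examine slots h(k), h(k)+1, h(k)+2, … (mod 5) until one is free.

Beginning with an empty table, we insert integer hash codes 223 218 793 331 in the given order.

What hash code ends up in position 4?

Insert 223: h=3, slot 3 empty → index 3.
Insert 218: h=3, slot 3 occupied → index 4.
Insert 793: h=3, slots 3,4 occupied → index 0.
Insert 331: h=1, slot 1 empty → index 1.
Table: [793, 331, ∅, 223, 218]

218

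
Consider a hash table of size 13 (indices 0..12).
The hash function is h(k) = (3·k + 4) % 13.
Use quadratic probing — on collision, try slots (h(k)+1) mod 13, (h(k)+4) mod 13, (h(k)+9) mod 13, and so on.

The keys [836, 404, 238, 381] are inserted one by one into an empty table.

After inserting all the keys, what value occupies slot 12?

381

836: h=3 → slot 3
404: h=7 → slot 7
238: h=3, probe 3,4 → slot 4
381: h=3, probe 3,4,7,12 → slot 12
Table: [∅, ∅, ∅, 836, 238, ∅, ∅, 404, ∅, ∅, ∅, ∅, 381]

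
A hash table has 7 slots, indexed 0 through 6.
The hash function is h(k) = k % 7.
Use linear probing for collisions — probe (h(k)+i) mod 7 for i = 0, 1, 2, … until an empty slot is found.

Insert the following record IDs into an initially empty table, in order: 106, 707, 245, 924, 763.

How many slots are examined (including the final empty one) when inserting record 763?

106 hashes to 1; slot 1 is free → place at 1.
707 hashes to 0; slot 0 is free → place at 0.
245 hashes to 0; 0,1 taken → place at 2.
924 hashes to 0; 0,1,2 taken → place at 3.
763 hashes to 0; 0,1,2,3 taken → place at 4.
Table: [707, 106, 245, 924, 763, ∅, ∅]

5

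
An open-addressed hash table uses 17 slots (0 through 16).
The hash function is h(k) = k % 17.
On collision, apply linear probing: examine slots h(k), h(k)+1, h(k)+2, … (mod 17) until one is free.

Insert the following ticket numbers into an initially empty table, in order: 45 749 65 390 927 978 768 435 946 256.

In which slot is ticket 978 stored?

10

45: h=11 -> slot 11
749: h=1 -> slot 1
65: h=14 -> slot 14
390: h=16 -> slot 16
927: h=9 -> slot 9
978: h=9, probe 9,10 -> slot 10
768: h=3 -> slot 3
435: h=10, probe 10,11,12 -> slot 12
946: h=11, probe 11,12,13 -> slot 13
256: h=1, probe 1,2 -> slot 2
Table: [-, 749, 256, 768, -, -, -, -, -, 927, 978, 45, 435, 946, 65, -, 390]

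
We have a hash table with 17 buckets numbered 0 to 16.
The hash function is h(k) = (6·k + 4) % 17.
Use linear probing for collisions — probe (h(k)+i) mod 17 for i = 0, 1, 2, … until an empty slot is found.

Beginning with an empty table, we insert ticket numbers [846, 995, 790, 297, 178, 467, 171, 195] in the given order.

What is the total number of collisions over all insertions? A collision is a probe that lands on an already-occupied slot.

10

846 hashes to 14; slot 14 is free -> place at 14.
995 hashes to 7; slot 7 is free -> place at 7.
790 hashes to 1; slot 1 is free -> place at 1.
297 hashes to 1; 1 taken -> place at 2.
178 hashes to 1; 1,2 taken -> place at 3.
467 hashes to 1; 1,2,3 taken -> place at 4.
171 hashes to 10; slot 10 is free -> place at 10.
195 hashes to 1; 1,2,3,4 taken -> place at 5.
Table: [-, 790, 297, 178, 467, 195, -, 995, -, -, 171, -, -, -, 846, -, -]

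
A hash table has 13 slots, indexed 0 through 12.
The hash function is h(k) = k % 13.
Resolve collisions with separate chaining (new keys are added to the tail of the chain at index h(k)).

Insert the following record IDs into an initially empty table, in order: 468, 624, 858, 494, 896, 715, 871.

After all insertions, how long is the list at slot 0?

6

468 -> bucket 0
624 -> bucket 0 (collision)
858 -> bucket 0 (collision)
494 -> bucket 0 (collision)
896 -> bucket 12
715 -> bucket 0 (collision)
871 -> bucket 0 (collision)
Final buckets:
0: 468 -> 624 -> 858 -> 494 -> 715 -> 871
1: _
2: _
3: _
4: _
5: _
6: _
7: _
8: _
9: _
10: _
11: _
12: 896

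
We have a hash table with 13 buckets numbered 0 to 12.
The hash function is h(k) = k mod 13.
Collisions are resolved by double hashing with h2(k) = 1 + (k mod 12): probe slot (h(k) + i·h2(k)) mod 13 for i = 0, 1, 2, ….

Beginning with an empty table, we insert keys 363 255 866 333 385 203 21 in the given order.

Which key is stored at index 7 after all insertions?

Insert 363: h=12, slot 12 empty => index 12.
Insert 255: h=8, slot 8 empty => index 8.
Insert 866: h=8, h2=3, slot 8 occupied => index 11.
Insert 333: h=8, h2=10, slot 8 occupied => index 5.
Insert 385: h=8, h2=2, slot 8 occupied => index 10.
Insert 203: h=8, h2=12, slot 8 occupied => index 7.
Insert 21: h=8, h2=10, slots 8,5 occupied => index 2.
Table: [_, _, 21, _, _, 333, _, 203, 255, _, 385, 866, 363]

203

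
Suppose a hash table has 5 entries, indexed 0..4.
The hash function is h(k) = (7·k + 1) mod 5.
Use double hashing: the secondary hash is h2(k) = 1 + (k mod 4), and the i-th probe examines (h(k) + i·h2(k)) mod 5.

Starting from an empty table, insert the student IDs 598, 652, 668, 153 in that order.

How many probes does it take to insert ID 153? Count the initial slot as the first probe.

2

598 hashes to 2; slot 2 is free -> place at 2.
652 hashes to 0; slot 0 is free -> place at 0.
668 hashes to 2, h2=1; 2 taken -> place at 3.
153 hashes to 2, h2=2; 2 taken -> place at 4.
Table: [652, -, 598, 668, 153]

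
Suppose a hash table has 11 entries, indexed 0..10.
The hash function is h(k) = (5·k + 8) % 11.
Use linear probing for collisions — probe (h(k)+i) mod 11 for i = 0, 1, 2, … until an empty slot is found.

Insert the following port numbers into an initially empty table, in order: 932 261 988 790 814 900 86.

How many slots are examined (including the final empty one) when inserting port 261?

Insert 932: h=4, slot 4 empty → index 4.
Insert 261: h=4, slot 4 occupied → index 5.
Insert 988: h=9, slot 9 empty → index 9.
Insert 790: h=9, slot 9 occupied → index 10.
Insert 814: h=8, slot 8 empty → index 8.
Insert 900: h=9, slots 9,10 occupied → index 0.
Insert 86: h=9, slots 9,10,0 occupied → index 1.
Table: [900, 86, ., ., 932, 261, ., ., 814, 988, 790]

2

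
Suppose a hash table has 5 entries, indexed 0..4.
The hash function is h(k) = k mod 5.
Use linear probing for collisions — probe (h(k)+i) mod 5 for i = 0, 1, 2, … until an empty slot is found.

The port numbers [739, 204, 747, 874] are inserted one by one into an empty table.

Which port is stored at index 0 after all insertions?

739: h=4 -> slot 4
204: h=4, probe 4,0 -> slot 0
747: h=2 -> slot 2
874: h=4, probe 4,0,1 -> slot 1
Table: [204, 874, 747, ., 739]

204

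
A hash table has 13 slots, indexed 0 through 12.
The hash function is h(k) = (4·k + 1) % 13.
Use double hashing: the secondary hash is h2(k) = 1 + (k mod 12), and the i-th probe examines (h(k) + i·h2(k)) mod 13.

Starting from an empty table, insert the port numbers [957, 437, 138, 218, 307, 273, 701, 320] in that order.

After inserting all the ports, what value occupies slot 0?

957 hashes to 7; slot 7 is free → place at 7.
437 hashes to 7, h2=6; 7 taken → place at 0.
138 hashes to 7, h2=7; 7 taken → place at 1.
218 hashes to 2; slot 2 is free → place at 2.
307 hashes to 7, h2=8; 7,2 taken → place at 10.
273 hashes to 1, h2=10; 1 taken → place at 11.
701 hashes to 10, h2=6; 10 taken → place at 3.
320 hashes to 7, h2=9; 7,3 taken → place at 12.
Table: [437, 138, 218, 701, —, —, —, 957, —, —, 307, 273, 320]

437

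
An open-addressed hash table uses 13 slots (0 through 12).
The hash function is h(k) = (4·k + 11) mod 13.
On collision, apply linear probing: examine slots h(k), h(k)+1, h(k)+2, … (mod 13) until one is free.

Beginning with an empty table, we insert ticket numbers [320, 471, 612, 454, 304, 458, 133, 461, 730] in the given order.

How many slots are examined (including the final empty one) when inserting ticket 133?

3

320: h=4 -> slot 4
471: h=10 -> slot 10
612: h=2 -> slot 2
454: h=7 -> slot 7
304: h=5 -> slot 5
458: h=10, probe 10,11 -> slot 11
133: h=10, probe 10,11,12 -> slot 12
461: h=9 -> slot 9
730: h=6 -> slot 6
Table: [., ., 612, ., 320, 304, 730, 454, ., 461, 471, 458, 133]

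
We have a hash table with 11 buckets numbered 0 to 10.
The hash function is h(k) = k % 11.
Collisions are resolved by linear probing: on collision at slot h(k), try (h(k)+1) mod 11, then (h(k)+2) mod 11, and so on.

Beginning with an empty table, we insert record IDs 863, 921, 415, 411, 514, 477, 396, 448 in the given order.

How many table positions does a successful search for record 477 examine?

3

Insert 863: h=5, slot 5 empty => index 5.
Insert 921: h=8, slot 8 empty => index 8.
Insert 415: h=8, slot 8 occupied => index 9.
Insert 411: h=4, slot 4 empty => index 4.
Insert 514: h=8, slots 8,9 occupied => index 10.
Insert 477: h=4, slots 4,5 occupied => index 6.
Insert 396: h=0, slot 0 empty => index 0.
Insert 448: h=8, slots 8,9,10,0 occupied => index 1.
Table: [396, 448, ∅, ∅, 411, 863, 477, ∅, 921, 415, 514]
Lookup 477: h=4, probe 4,5,6 → found at 6.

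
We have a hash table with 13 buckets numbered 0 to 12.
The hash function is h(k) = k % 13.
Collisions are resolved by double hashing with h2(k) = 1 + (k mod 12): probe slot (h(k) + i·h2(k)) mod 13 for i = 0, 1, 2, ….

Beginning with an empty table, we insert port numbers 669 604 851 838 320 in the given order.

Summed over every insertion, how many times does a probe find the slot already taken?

669 hashes to 6; slot 6 is free -> place at 6.
604 hashes to 6, h2=5; 6 taken -> place at 11.
851 hashes to 6, h2=12; 6 taken -> place at 5.
838 hashes to 6, h2=11; 6 taken -> place at 4.
320 hashes to 8; slot 8 is free -> place at 8.
Table: [., ., ., ., 838, 851, 669, ., 320, ., ., 604, .]

3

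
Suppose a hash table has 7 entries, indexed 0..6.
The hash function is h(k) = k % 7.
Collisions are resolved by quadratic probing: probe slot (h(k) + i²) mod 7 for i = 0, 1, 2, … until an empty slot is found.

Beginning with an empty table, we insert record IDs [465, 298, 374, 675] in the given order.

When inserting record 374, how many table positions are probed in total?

Insert 465: h=3, slot 3 empty => index 3.
Insert 298: h=4, slot 4 empty => index 4.
Insert 374: h=3, slots 3,4 occupied => index 0.
Insert 675: h=3, slots 3,4,0 occupied => index 5.
Table: [374, ., ., 465, 298, 675, .]

3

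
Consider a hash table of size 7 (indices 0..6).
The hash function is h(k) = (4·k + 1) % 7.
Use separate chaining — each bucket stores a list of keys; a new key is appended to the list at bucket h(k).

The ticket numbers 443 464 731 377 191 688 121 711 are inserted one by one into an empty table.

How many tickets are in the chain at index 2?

5

443 -> bucket 2
464 -> bucket 2 (collision)
731 -> bucket 6
377 -> bucket 4
191 -> bucket 2 (collision)
688 -> bucket 2 (collision)
121 -> bucket 2 (collision)
711 -> bucket 3
Final buckets:
0: _
1: _
2: 443 -> 464 -> 191 -> 688 -> 121
3: 711
4: 377
5: _
6: 731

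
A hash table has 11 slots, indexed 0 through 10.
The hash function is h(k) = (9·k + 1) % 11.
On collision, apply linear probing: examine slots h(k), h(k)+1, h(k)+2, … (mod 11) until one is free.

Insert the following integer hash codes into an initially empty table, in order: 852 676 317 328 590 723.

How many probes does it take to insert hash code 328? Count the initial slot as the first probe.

2

Insert 852: h=2, slot 2 empty → index 2.
Insert 676: h=2, slot 2 occupied → index 3.
Insert 317: h=5, slot 5 empty → index 5.
Insert 328: h=5, slot 5 occupied → index 6.
Insert 590: h=9, slot 9 empty → index 9.
Insert 723: h=7, slot 7 empty → index 7.
Table: [∅, ∅, 852, 676, ∅, 317, 328, 723, ∅, 590, ∅]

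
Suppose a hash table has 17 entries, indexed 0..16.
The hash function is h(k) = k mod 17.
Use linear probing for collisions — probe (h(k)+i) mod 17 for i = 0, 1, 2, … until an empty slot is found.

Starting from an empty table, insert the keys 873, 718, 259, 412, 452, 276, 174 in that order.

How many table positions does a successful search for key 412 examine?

4

873: h=6 -> slot 6
718: h=4 -> slot 4
259: h=4, probe 4,5 -> slot 5
412: h=4, probe 4,5,6,7 -> slot 7
452: h=10 -> slot 10
276: h=4, probe 4,5,6,7,8 -> slot 8
174: h=4, probe 4,5,6,7,8,9 -> slot 9
Table: [—, —, —, —, 718, 259, 873, 412, 276, 174, 452, —, —, —, —, —, —]
Lookup 412: h=4, probe 4,5,6,7 → found at 7.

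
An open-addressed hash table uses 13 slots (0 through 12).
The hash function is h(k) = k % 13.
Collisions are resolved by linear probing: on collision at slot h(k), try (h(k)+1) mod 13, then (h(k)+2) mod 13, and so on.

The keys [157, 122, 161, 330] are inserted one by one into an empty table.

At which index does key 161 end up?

6

157 hashes to 1; slot 1 is free -> place at 1.
122 hashes to 5; slot 5 is free -> place at 5.
161 hashes to 5; 5 taken -> place at 6.
330 hashes to 5; 5,6 taken -> place at 7.
Table: [∅, 157, ∅, ∅, ∅, 122, 161, 330, ∅, ∅, ∅, ∅, ∅]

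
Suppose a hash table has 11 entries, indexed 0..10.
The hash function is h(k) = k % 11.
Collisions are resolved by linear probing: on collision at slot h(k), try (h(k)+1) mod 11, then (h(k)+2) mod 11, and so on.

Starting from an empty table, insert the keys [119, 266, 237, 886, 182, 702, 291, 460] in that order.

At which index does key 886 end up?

119: h=9 => slot 9
266: h=2 => slot 2
237: h=6 => slot 6
886: h=6, probe 6,7 => slot 7
182: h=6, probe 6,7,8 => slot 8
702: h=9, probe 9,10 => slot 10
291: h=5 => slot 5
460: h=9, probe 9,10,0 => slot 0
Table: [460, —, 266, —, —, 291, 237, 886, 182, 119, 702]

7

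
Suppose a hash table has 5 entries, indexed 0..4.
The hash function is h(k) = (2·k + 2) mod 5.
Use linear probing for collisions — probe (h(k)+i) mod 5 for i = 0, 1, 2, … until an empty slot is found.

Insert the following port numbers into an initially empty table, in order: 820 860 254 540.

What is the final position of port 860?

3

820: h=2 => slot 2
860: h=2, probe 2,3 => slot 3
254: h=0 => slot 0
540: h=2, probe 2,3,4 => slot 4
Table: [254, _, 820, 860, 540]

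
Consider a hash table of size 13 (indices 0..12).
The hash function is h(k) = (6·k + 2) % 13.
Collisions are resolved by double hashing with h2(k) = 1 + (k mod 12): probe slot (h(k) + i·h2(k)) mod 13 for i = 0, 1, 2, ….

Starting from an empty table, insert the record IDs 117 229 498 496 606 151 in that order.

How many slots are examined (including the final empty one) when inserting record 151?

117 hashes to 2; slot 2 is free → place at 2.
229 hashes to 11; slot 11 is free → place at 11.
498 hashes to 0; slot 0 is free → place at 0.
496 hashes to 1; slot 1 is free → place at 1.
606 hashes to 11, h2=7; 11 taken → place at 5.
151 hashes to 11, h2=8; 11 taken → place at 6.
Table: [498, 496, 117, ∅, ∅, 606, 151, ∅, ∅, ∅, ∅, 229, ∅]

2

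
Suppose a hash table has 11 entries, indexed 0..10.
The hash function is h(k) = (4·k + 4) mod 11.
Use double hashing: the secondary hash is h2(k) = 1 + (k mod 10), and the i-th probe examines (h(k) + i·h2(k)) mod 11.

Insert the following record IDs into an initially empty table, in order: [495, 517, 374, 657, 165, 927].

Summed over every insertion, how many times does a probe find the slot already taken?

3

Insert 495: h=4, slot 4 empty → index 4.
Insert 517: h=4, h2=8, slot 4 occupied → index 1.
Insert 374: h=4, h2=5, slot 4 occupied → index 9.
Insert 657: h=3, slot 3 empty → index 3.
Insert 165: h=4, h2=6, slot 4 occupied → index 10.
Insert 927: h=5, slot 5 empty → index 5.
Table: [., 517, ., 657, 495, 927, ., ., ., 374, 165]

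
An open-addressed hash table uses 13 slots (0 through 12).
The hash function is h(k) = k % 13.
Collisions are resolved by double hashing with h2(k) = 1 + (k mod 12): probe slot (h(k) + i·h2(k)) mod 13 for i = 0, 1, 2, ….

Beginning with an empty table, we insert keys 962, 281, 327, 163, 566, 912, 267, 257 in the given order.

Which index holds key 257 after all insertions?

962 hashes to 0; slot 0 is free -> place at 0.
281 hashes to 8; slot 8 is free -> place at 8.
327 hashes to 2; slot 2 is free -> place at 2.
163 hashes to 7; slot 7 is free -> place at 7.
566 hashes to 7, h2=3; 7 taken -> place at 10.
912 hashes to 2, h2=1; 2 taken -> place at 3.
267 hashes to 7, h2=4; 7 taken -> place at 11.
257 hashes to 10, h2=6; 10,3 taken -> place at 9.
Table: [962, -, 327, 912, -, -, -, 163, 281, 257, 566, 267, -]

9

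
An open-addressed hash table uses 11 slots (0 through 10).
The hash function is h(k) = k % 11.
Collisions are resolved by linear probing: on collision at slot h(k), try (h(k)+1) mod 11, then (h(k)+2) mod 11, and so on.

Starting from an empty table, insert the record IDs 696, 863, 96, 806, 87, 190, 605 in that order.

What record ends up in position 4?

696: h=3 => slot 3
863: h=5 => slot 5
96: h=8 => slot 8
806: h=3, probe 3,4 => slot 4
87: h=10 => slot 10
190: h=3, probe 3,4,5,6 => slot 6
605: h=0 => slot 0
Table: [605, —, —, 696, 806, 863, 190, —, 96, —, 87]

806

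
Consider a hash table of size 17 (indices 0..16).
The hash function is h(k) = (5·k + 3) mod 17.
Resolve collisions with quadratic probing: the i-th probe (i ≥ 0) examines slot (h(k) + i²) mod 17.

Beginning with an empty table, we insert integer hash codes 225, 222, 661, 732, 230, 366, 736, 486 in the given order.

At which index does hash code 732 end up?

225: h=6 => slot 6
222: h=8 => slot 8
661: h=10 => slot 10
732: h=8, probe 8,9 => slot 9
230: h=14 => slot 14
366: h=14, probe 14,15 => slot 15
736: h=11 => slot 11
486: h=2 => slot 2
Table: [., ., 486, ., ., ., 225, ., 222, 732, 661, 736, ., ., 230, 366, .]

9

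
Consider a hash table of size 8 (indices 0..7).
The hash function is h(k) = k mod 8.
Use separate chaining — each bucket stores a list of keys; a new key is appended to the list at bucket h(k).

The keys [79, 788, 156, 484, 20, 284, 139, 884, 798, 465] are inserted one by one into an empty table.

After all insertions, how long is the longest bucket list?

6

Insert 79: h=7, bucket 7 empty -> new chain.
Insert 788: h=4, bucket 4 empty -> new chain.
Insert 156: h=4, bucket 4 nonempty -> append to chain.
Insert 484: h=4, bucket 4 nonempty -> append to chain.
Insert 20: h=4, bucket 4 nonempty -> append to chain.
Insert 284: h=4, bucket 4 nonempty -> append to chain.
Insert 139: h=3, bucket 3 empty -> new chain.
Insert 884: h=4, bucket 4 nonempty -> append to chain.
Insert 798: h=6, bucket 6 empty -> new chain.
Insert 465: h=1, bucket 1 empty -> new chain.
Final buckets:
0: ∅
1: 465
2: ∅
3: 139
4: 788 -> 156 -> 484 -> 20 -> 284 -> 884
5: ∅
6: 798
7: 79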